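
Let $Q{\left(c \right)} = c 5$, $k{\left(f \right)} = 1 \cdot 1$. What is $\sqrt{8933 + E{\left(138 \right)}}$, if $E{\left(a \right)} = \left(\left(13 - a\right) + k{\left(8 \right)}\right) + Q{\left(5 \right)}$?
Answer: $\sqrt{8834} \approx 93.989$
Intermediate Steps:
$k{\left(f \right)} = 1$
$Q{\left(c \right)} = 5 c$
$E{\left(a \right)} = 39 - a$ ($E{\left(a \right)} = \left(\left(13 - a\right) + 1\right) + 5 \cdot 5 = \left(14 - a\right) + 25 = 39 - a$)
$\sqrt{8933 + E{\left(138 \right)}} = \sqrt{8933 + \left(39 - 138\right)} = \sqrt{8933 - 99} = \sqrt{8834}$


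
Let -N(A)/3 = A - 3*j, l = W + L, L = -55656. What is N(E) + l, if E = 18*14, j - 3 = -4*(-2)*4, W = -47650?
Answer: -103747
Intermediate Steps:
j = 35 (j = 3 - 4*(-2)*4 = 3 + 8*4 = 3 + 32 = 35)
E = 252
l = -103306 (l = -47650 - 55656 = -103306)
N(A) = 315 - 3*A (N(A) = -3*(A - 3*35) = -3*(A - 105) = -3*(-105 + A) = 315 - 3*A)
N(E) + l = (315 - 3*252) - 103306 = (315 - 756) - 103306 = -441 - 103306 = -103747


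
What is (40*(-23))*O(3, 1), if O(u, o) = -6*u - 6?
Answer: 22080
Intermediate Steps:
O(u, o) = -6 - 6*u
(40*(-23))*O(3, 1) = (40*(-23))*(-6 - 6*3) = -920*(-6 - 18) = -920*(-24) = 22080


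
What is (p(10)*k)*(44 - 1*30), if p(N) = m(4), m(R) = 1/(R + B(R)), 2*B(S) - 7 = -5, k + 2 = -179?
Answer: -2534/5 ≈ -506.80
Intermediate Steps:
k = -181 (k = -2 - 179 = -181)
B(S) = 1 (B(S) = 7/2 + (½)*(-5) = 7/2 - 5/2 = 1)
m(R) = 1/(1 + R) (m(R) = 1/(R + 1) = 1/(1 + R))
p(N) = ⅕ (p(N) = 1/(1 + 4) = 1/5 = ⅕)
(p(10)*k)*(44 - 1*30) = ((⅕)*(-181))*(44 - 1*30) = -181*(44 - 30)/5 = -181/5*14 = -2534/5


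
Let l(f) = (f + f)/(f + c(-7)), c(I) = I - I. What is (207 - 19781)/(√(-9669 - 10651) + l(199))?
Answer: 9787*I/(-I + 2*√1270) ≈ -1.9262 + 137.29*I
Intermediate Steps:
c(I) = 0
l(f) = 2 (l(f) = (f + f)/(f + 0) = (2*f)/f = 2)
(207 - 19781)/(√(-9669 - 10651) + l(199)) = (207 - 19781)/(√(-9669 - 10651) + 2) = -19574/(√(-20320) + 2) = -19574/(4*I*√1270 + 2) = -19574/(2 + 4*I*√1270)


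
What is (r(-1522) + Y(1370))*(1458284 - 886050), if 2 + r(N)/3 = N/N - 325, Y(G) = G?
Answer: 224315728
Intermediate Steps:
r(N) = -978 (r(N) = -6 + 3*(N/N - 325) = -6 + 3*(1 - 325) = -6 + 3*(-324) = -6 - 972 = -978)
(r(-1522) + Y(1370))*(1458284 - 886050) = (-978 + 1370)*(1458284 - 886050) = 392*572234 = 224315728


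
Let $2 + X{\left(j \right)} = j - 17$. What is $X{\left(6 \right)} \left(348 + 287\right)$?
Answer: $-8255$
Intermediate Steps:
$X{\left(j \right)} = -19 + j$ ($X{\left(j \right)} = -2 + \left(j - 17\right) = -2 + \left(-17 + j\right) = -19 + j$)
$X{\left(6 \right)} \left(348 + 287\right) = \left(-19 + 6\right) \left(348 + 287\right) = \left(-13\right) 635 = -8255$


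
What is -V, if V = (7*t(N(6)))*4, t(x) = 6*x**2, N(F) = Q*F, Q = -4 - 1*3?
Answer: -296352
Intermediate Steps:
Q = -7 (Q = -4 - 3 = -7)
N(F) = -7*F
V = 296352 (V = (7*(6*(-7*6)**2))*4 = (7*(6*(-42)**2))*4 = (7*(6*1764))*4 = (7*10584)*4 = 74088*4 = 296352)
-V = -1*296352 = -296352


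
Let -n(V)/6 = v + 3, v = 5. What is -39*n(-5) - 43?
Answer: 1829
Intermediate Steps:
n(V) = -48 (n(V) = -6*(5 + 3) = -6*8 = -48)
-39*n(-5) - 43 = -39*(-48) - 43 = 1872 - 43 = 1829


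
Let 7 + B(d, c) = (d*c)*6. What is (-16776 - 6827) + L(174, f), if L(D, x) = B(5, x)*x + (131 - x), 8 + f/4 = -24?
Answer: 469072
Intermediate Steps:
f = -128 (f = -32 + 4*(-24) = -32 - 96 = -128)
B(d, c) = -7 + 6*c*d (B(d, c) = -7 + (d*c)*6 = -7 + (c*d)*6 = -7 + 6*c*d)
L(D, x) = 131 - x + x*(-7 + 30*x) (L(D, x) = (-7 + 6*x*5)*x + (131 - x) = (-7 + 30*x)*x + (131 - x) = x*(-7 + 30*x) + (131 - x) = 131 - x + x*(-7 + 30*x))
(-16776 - 6827) + L(174, f) = (-16776 - 6827) + (131 - 1*(-128) - 128*(-7 + 30*(-128))) = -23603 + (131 + 128 - 128*(-7 - 3840)) = -23603 + (131 + 128 - 128*(-3847)) = -23603 + (131 + 128 + 492416) = -23603 + 492675 = 469072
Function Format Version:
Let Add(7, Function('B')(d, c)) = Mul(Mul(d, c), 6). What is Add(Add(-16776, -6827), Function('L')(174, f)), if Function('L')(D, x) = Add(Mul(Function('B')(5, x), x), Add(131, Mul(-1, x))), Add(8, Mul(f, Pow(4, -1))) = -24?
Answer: 469072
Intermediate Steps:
f = -128 (f = Add(-32, Mul(4, -24)) = Add(-32, -96) = -128)
Function('B')(d, c) = Add(-7, Mul(6, c, d)) (Function('B')(d, c) = Add(-7, Mul(Mul(d, c), 6)) = Add(-7, Mul(Mul(c, d), 6)) = Add(-7, Mul(6, c, d)))
Function('L')(D, x) = Add(131, Mul(-1, x), Mul(x, Add(-7, Mul(30, x)))) (Function('L')(D, x) = Add(Mul(Add(-7, Mul(6, x, 5)), x), Add(131, Mul(-1, x))) = Add(Mul(Add(-7, Mul(30, x)), x), Add(131, Mul(-1, x))) = Add(Mul(x, Add(-7, Mul(30, x))), Add(131, Mul(-1, x))) = Add(131, Mul(-1, x), Mul(x, Add(-7, Mul(30, x)))))
Add(Add(-16776, -6827), Function('L')(174, f)) = Add(Add(-16776, -6827), Add(131, Mul(-1, -128), Mul(-128, Add(-7, Mul(30, -128))))) = Add(-23603, Add(131, 128, Mul(-128, Add(-7, -3840)))) = Add(-23603, Add(131, 128, Mul(-128, -3847))) = Add(-23603, Add(131, 128, 492416)) = Add(-23603, 492675) = 469072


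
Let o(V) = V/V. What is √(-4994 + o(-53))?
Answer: I*√4993 ≈ 70.661*I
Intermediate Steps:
o(V) = 1
√(-4994 + o(-53)) = √(-4994 + 1) = √(-4993) = I*√4993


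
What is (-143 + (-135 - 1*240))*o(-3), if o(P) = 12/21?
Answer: -296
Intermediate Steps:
o(P) = 4/7 (o(P) = 12*(1/21) = 4/7)
(-143 + (-135 - 1*240))*o(-3) = (-143 + (-135 - 1*240))*(4/7) = (-143 + (-135 - 240))*(4/7) = (-143 - 375)*(4/7) = -518*4/7 = -296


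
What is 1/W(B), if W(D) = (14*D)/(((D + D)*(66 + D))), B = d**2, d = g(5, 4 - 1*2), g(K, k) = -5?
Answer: 13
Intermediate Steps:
d = -5
B = 25 (B = (-5)**2 = 25)
W(D) = 7/(66 + D) (W(D) = (14*D)/(((2*D)*(66 + D))) = (14*D)/((2*D*(66 + D))) = (14*D)*(1/(2*D*(66 + D))) = 7/(66 + D))
1/W(B) = 1/(7/(66 + 25)) = 1/(7/91) = 1/(7*(1/91)) = 1/(1/13) = 13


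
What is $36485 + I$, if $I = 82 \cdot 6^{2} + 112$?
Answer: $39549$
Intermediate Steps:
$I = 3064$ ($I = 82 \cdot 36 + 112 = 2952 + 112 = 3064$)
$36485 + I = 36485 + 3064 = 39549$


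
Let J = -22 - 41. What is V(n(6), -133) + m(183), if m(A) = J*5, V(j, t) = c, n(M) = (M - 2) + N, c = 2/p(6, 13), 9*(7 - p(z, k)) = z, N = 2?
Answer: -5979/19 ≈ -314.68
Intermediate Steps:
p(z, k) = 7 - z/9
c = 6/19 (c = 2/(7 - ⅑*6) = 2/(7 - ⅔) = 2/(19/3) = 2*(3/19) = 6/19 ≈ 0.31579)
n(M) = M (n(M) = (M - 2) + 2 = (-2 + M) + 2 = M)
V(j, t) = 6/19
J = -63
m(A) = -315 (m(A) = -63*5 = -315)
V(n(6), -133) + m(183) = 6/19 - 315 = -5979/19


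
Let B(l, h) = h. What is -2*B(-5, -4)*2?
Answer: 16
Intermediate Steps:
-2*B(-5, -4)*2 = -2*(-4)*2 = 8*2 = 16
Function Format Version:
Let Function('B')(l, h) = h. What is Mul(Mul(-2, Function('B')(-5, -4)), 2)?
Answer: 16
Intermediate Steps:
Mul(Mul(-2, Function('B')(-5, -4)), 2) = Mul(Mul(-2, -4), 2) = Mul(8, 2) = 16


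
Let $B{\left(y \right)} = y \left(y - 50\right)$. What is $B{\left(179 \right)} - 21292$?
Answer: $1799$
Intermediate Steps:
$B{\left(y \right)} = y \left(-50 + y\right)$
$B{\left(179 \right)} - 21292 = 179 \left(-50 + 179\right) - 21292 = 179 \cdot 129 - 21292 = 23091 - 21292 = 1799$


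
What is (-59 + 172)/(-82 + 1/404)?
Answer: -45652/33127 ≈ -1.3781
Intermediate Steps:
(-59 + 172)/(-82 + 1/404) = 113/(-82 + 1/404) = 113/(-33127/404) = 113*(-404/33127) = -45652/33127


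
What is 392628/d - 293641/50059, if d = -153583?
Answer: -64752830755/7688211397 ≈ -8.4223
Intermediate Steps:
392628/d - 293641/50059 = 392628/(-153583) - 293641/50059 = 392628*(-1/153583) - 293641*1/50059 = -392628/153583 - 293641/50059 = -64752830755/7688211397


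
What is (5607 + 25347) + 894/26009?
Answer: 805083480/26009 ≈ 30954.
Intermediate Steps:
(5607 + 25347) + 894/26009 = 30954 + 894*(1/26009) = 30954 + 894/26009 = 805083480/26009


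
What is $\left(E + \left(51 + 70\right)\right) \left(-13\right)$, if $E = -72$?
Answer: $-637$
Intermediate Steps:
$\left(E + \left(51 + 70\right)\right) \left(-13\right) = \left(-72 + \left(51 + 70\right)\right) \left(-13\right) = \left(-72 + 121\right) \left(-13\right) = 49 \left(-13\right) = -637$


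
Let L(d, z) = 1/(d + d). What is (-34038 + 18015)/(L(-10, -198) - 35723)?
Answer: 320460/714461 ≈ 0.44853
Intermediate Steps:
L(d, z) = 1/(2*d)
(-34038 + 18015)/(L(-10, -198) - 35723) = (-34038 + 18015)/((1/2)/(-10) - 35723) = -16023/((1/2)*(-1/10) - 35723) = -16023/(-1/20 - 35723) = -16023/(-714461/20) = -16023*(-20/714461) = 320460/714461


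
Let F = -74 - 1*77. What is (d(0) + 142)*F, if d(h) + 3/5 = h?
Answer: -106757/5 ≈ -21351.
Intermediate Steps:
d(h) = -⅗ + h
F = -151 (F = -74 - 77 = -151)
(d(0) + 142)*F = ((-⅗ + 0) + 142)*(-151) = (-⅗ + 142)*(-151) = (707/5)*(-151) = -106757/5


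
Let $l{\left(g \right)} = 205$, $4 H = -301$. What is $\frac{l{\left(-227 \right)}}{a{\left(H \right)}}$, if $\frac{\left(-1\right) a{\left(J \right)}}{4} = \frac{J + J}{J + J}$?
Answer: $- \frac{205}{4} \approx -51.25$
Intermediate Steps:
$H = - \frac{301}{4}$ ($H = \frac{1}{4} \left(-301\right) = - \frac{301}{4} \approx -75.25$)
$a{\left(J \right)} = -4$ ($a{\left(J \right)} = - 4 \frac{J + J}{J + J} = - 4 \frac{2 J}{2 J} = - 4 \cdot 2 J \frac{1}{2 J} = \left(-4\right) 1 = -4$)
$\frac{l{\left(-227 \right)}}{a{\left(H \right)}} = \frac{205}{-4} = 205 \left(- \frac{1}{4}\right) = - \frac{205}{4}$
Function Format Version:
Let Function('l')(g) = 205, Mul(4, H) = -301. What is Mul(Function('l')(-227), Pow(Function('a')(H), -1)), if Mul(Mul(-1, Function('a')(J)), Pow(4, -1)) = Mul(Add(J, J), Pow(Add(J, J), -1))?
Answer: Rational(-205, 4) ≈ -51.250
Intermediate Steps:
H = Rational(-301, 4) (H = Mul(Rational(1, 4), -301) = Rational(-301, 4) ≈ -75.250)
Function('a')(J) = -4 (Function('a')(J) = Mul(-4, Mul(Add(J, J), Pow(Add(J, J), -1))) = Mul(-4, Mul(Mul(2, J), Pow(Mul(2, J), -1))) = Mul(-4, Mul(Mul(2, J), Mul(Rational(1, 2), Pow(J, -1)))) = Mul(-4, 1) = -4)
Mul(Function('l')(-227), Pow(Function('a')(H), -1)) = Mul(205, Pow(-4, -1)) = Mul(205, Rational(-1, 4)) = Rational(-205, 4)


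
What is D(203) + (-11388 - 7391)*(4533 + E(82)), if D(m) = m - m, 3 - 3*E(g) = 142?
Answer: -252765340/3 ≈ -8.4255e+7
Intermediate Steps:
E(g) = -139/3 (E(g) = 1 - ⅓*142 = 1 - 142/3 = -139/3)
D(m) = 0
D(203) + (-11388 - 7391)*(4533 + E(82)) = 0 + (-11388 - 7391)*(4533 - 139/3) = 0 - 18779*13460/3 = 0 - 252765340/3 = -252765340/3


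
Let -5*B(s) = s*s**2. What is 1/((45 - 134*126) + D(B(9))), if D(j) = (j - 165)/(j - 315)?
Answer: -384/6465917 ≈ -5.9388e-5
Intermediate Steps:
B(s) = -s**3/5 (B(s) = -s*s**2/5 = -s**3/5)
D(j) = (-165 + j)/(-315 + j)
1/((45 - 134*126) + D(B(9))) = 1/((45 - 134*126) + (-165 - 1/5*9**3)/(-315 - 1/5*9**3)) = 1/((45 - 16884) + (-165 - 1/5*729)/(-315 - 1/5*729)) = 1/(-16839 + (-165 - 729/5)/(-315 - 729/5)) = 1/(-16839 - 1554/5/(-2304/5)) = 1/(-16839 - 5/2304*(-1554/5)) = 1/(-16839 + 259/384) = 1/(-6465917/384) = -384/6465917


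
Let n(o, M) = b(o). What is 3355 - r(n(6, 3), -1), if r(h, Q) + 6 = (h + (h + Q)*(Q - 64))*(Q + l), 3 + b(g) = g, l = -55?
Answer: -3751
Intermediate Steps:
b(g) = -3 + g
n(o, M) = -3 + o
r(h, Q) = -6 + (-55 + Q)*(h + (-64 + Q)*(Q + h)) (r(h, Q) = -6 + (h + (h + Q)*(Q - 64))*(Q - 55) = -6 + (h + (Q + h)*(-64 + Q))*(-55 + Q) = -6 + (h + (-64 + Q)*(Q + h))*(-55 + Q) = -6 + (-55 + Q)*(h + (-64 + Q)*(Q + h)))
3355 - r(n(6, 3), -1) = 3355 - (-6 + (-1)³ - 119*(-1)² + 3465*(-3 + 6) + 3520*(-1) + (-3 + 6)*(-1)² - 118*(-1)*(-3 + 6)) = 3355 - (-6 - 1 - 119*1 + 3465*3 - 3520 + 3*1 - 118*(-1)*3) = 3355 - (-6 - 1 - 119 + 10395 - 3520 + 3 + 354) = 3355 - 1*7106 = 3355 - 7106 = -3751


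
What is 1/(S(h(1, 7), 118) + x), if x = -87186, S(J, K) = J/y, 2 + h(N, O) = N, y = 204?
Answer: -204/17785945 ≈ -1.1470e-5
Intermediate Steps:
h(N, O) = -2 + N
S(J, K) = J/204
1/(S(h(1, 7), 118) + x) = 1/((-2 + 1)/204 - 87186) = 1/((1/204)*(-1) - 87186) = 1/(-1/204 - 87186) = 1/(-17785945/204) = -204/17785945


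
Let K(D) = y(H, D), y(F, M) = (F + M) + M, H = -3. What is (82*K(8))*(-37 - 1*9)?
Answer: -49036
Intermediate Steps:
y(F, M) = F + 2*M
K(D) = -3 + 2*D
(82*K(8))*(-37 - 1*9) = (82*(-3 + 2*8))*(-37 - 1*9) = (82*(-3 + 16))*(-37 - 9) = (82*13)*(-46) = 1066*(-46) = -49036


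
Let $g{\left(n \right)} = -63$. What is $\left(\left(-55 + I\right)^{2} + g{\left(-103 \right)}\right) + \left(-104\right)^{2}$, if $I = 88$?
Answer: $11842$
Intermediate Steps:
$\left(\left(-55 + I\right)^{2} + g{\left(-103 \right)}\right) + \left(-104\right)^{2} = \left(\left(-55 + 88\right)^{2} - 63\right) + \left(-104\right)^{2} = \left(33^{2} - 63\right) + 10816 = \left(1089 - 63\right) + 10816 = 1026 + 10816 = 11842$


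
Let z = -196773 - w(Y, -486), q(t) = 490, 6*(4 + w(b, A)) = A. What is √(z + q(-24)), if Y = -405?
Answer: I*√196198 ≈ 442.94*I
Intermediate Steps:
w(b, A) = -4 + A/6
z = -196688 (z = -196773 - (-4 + (⅙)*(-486)) = -196773 - (-4 - 81) = -196773 - 1*(-85) = -196773 + 85 = -196688)
√(z + q(-24)) = √(-196688 + 490) = √(-196198) = I*√196198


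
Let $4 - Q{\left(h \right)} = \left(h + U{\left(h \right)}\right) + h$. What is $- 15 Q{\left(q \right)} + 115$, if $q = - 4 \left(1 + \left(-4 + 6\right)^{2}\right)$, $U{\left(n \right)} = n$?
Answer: $-845$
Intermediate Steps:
$q = -20$ ($q = - 4 \left(1 + 2^{2}\right) = - 4 \left(1 + 4\right) = \left(-4\right) 5 = -20$)
$Q{\left(h \right)} = 4 - 3 h$ ($Q{\left(h \right)} = 4 - \left(\left(h + h\right) + h\right) = 4 - \left(2 h + h\right) = 4 - 3 h$)
$- 15 Q{\left(q \right)} + 115 = - 15 \left(4 - -60\right) + 115 = - 15 \left(4 + 60\right) + 115 = \left(-15\right) 64 + 115 = -960 + 115 = -845$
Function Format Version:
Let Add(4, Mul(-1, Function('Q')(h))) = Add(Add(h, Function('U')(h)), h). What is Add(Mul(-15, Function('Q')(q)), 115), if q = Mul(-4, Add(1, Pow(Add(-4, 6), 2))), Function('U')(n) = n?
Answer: -845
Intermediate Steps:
q = -20 (q = Mul(-4, Add(1, Pow(2, 2))) = Mul(-4, Add(1, 4)) = Mul(-4, 5) = -20)
Function('Q')(h) = Add(4, Mul(-3, h)) (Function('Q')(h) = Add(4, Mul(-1, Add(Add(h, h), h))) = Add(4, Mul(-1, Add(Mul(2, h), h))) = Add(4, Mul(-1, Mul(3, h))) = Add(4, Mul(-3, h)))
Add(Mul(-15, Function('Q')(q)), 115) = Add(Mul(-15, Add(4, Mul(-3, -20))), 115) = Add(Mul(-15, Add(4, 60)), 115) = Add(Mul(-15, 64), 115) = Add(-960, 115) = -845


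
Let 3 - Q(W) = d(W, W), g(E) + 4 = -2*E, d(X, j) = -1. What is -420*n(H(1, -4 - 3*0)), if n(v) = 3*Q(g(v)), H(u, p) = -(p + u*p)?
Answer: -5040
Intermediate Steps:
g(E) = -4 - 2*E
Q(W) = 4 (Q(W) = 3 - 1*(-1) = 3 + 1 = 4)
H(u, p) = -p - p*u (H(u, p) = -(p + p*u) = -p - p*u)
n(v) = 12 (n(v) = 3*4 = 12)
-420*n(H(1, -4 - 3*0)) = -420*12 = -5040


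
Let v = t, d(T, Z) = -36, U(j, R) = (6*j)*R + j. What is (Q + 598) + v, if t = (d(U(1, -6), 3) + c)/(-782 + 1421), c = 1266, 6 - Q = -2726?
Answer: 709700/213 ≈ 3331.9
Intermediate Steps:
Q = 2732 (Q = 6 - 1*(-2726) = 6 + 2726 = 2732)
U(j, R) = j + 6*R*j (U(j, R) = 6*R*j + j = j + 6*R*j)
t = 410/213 (t = (-36 + 1266)/(-782 + 1421) = 1230/639 = 1230*(1/639) = 410/213 ≈ 1.9249)
v = 410/213 ≈ 1.9249
(Q + 598) + v = (2732 + 598) + 410/213 = 3330 + 410/213 = 709700/213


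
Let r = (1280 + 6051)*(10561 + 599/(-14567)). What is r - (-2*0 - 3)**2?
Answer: 1127811817425/14567 ≈ 7.7422e+7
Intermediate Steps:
r = 1127811948528/14567 (r = 7331*(10561 + 599*(-1/14567)) = 7331*(10561 - 599/14567) = 7331*(153841488/14567) = 1127811948528/14567 ≈ 7.7422e+7)
r - (-2*0 - 3)**2 = 1127811948528/14567 - (-2*0 - 3)**2 = 1127811948528/14567 - (0 - 3)**2 = 1127811948528/14567 - 1*(-3)**2 = 1127811948528/14567 - 1*9 = 1127811948528/14567 - 9 = 1127811817425/14567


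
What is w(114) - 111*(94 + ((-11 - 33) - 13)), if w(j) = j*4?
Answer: -3651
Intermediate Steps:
w(j) = 4*j
w(114) - 111*(94 + ((-11 - 33) - 13)) = 4*114 - 111*(94 + ((-11 - 33) - 13)) = 456 - 111*(94 + (-44 - 13)) = 456 - 111*(94 - 57) = 456 - 111*37 = 456 - 4107 = -3651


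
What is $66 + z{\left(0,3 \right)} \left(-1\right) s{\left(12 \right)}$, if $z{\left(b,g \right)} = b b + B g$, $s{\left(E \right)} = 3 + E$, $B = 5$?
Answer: $-159$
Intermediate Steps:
$z{\left(b,g \right)} = b^{2} + 5 g$ ($z{\left(b,g \right)} = b b + 5 g = b^{2} + 5 g$)
$66 + z{\left(0,3 \right)} \left(-1\right) s{\left(12 \right)} = 66 + \left(0^{2} + 5 \cdot 3\right) \left(-1\right) \left(3 + 12\right) = 66 + \left(0 + 15\right) \left(-1\right) 15 = 66 + 15 \left(-1\right) 15 = 66 - 225 = -159$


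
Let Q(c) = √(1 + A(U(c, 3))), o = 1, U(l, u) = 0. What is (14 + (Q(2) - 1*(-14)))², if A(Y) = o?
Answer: (28 + √2)² ≈ 865.20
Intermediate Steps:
A(Y) = 1
Q(c) = √2 (Q(c) = √(1 + 1) = √2)
(14 + (Q(2) - 1*(-14)))² = (14 + (√2 - 1*(-14)))² = (14 + (√2 + 14))² = (14 + (14 + √2))² = (28 + √2)²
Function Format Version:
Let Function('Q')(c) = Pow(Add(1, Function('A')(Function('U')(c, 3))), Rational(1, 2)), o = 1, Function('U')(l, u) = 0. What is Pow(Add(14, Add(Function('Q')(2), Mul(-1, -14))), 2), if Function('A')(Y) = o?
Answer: Pow(Add(28, Pow(2, Rational(1, 2))), 2) ≈ 865.20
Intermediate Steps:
Function('A')(Y) = 1
Function('Q')(c) = Pow(2, Rational(1, 2)) (Function('Q')(c) = Pow(Add(1, 1), Rational(1, 2)) = Pow(2, Rational(1, 2)))
Pow(Add(14, Add(Function('Q')(2), Mul(-1, -14))), 2) = Pow(Add(14, Add(Pow(2, Rational(1, 2)), Mul(-1, -14))), 2) = Pow(Add(14, Add(Pow(2, Rational(1, 2)), 14)), 2) = Pow(Add(14, Add(14, Pow(2, Rational(1, 2)))), 2) = Pow(Add(28, Pow(2, Rational(1, 2))), 2)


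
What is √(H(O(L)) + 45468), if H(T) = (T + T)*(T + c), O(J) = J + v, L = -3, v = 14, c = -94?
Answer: √43642 ≈ 208.91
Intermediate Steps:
O(J) = 14 + J (O(J) = J + 14 = 14 + J)
H(T) = 2*T*(-94 + T) (H(T) = (T + T)*(T - 94) = (2*T)*(-94 + T) = 2*T*(-94 + T))
√(H(O(L)) + 45468) = √(2*(14 - 3)*(-94 + (14 - 3)) + 45468) = √(2*11*(-94 + 11) + 45468) = √(2*11*(-83) + 45468) = √(-1826 + 45468) = √43642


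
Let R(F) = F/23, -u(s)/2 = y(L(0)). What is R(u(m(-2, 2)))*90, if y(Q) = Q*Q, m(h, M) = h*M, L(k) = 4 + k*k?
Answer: -2880/23 ≈ -125.22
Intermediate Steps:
L(k) = 4 + k²
m(h, M) = M*h
y(Q) = Q²
u(s) = -32 (u(s) = -2*(4 + 0²)² = -2*(4 + 0)² = -2*4² = -2*16 = -32)
R(F) = F/23 (R(F) = F*(1/23) = F/23)
R(u(m(-2, 2)))*90 = ((1/23)*(-32))*90 = -32/23*90 = -2880/23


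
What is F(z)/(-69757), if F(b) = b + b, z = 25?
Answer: -50/69757 ≈ -0.00071677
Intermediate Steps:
F(b) = 2*b
F(z)/(-69757) = (2*25)/(-69757) = 50*(-1/69757) = -50/69757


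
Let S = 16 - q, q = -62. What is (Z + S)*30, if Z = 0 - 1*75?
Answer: 90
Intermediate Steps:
Z = -75 (Z = 0 - 75 = -75)
S = 78 (S = 16 - 1*(-62) = 16 + 62 = 78)
(Z + S)*30 = (-75 + 78)*30 = 3*30 = 90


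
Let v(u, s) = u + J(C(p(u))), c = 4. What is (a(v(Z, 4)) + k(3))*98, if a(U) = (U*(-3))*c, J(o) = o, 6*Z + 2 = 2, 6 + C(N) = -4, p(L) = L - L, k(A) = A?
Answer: 12054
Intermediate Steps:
p(L) = 0
C(N) = -10 (C(N) = -6 - 4 = -10)
Z = 0 (Z = -1/3 + (1/6)*2 = -1/3 + 1/3 = 0)
v(u, s) = -10 + u (v(u, s) = u - 10 = -10 + u)
a(U) = -12*U (a(U) = (U*(-3))*4 = -3*U*4 = -12*U)
(a(v(Z, 4)) + k(3))*98 = (-12*(-10 + 0) + 3)*98 = (-12*(-10) + 3)*98 = (120 + 3)*98 = 123*98 = 12054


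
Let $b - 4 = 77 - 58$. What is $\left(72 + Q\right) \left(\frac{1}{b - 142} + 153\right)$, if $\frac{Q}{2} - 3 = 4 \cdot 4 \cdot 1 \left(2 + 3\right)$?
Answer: $36412$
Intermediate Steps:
$b = 23$ ($b = 4 + \left(77 - 58\right) = 4 + 19 = 23$)
$Q = 166$ ($Q = 6 + 2 \cdot 4 \cdot 4 \cdot 1 \left(2 + 3\right) = 6 + 2 \cdot 16 \cdot 1 \cdot 5 = 6 + 2 \cdot 16 \cdot 5 = 6 + 2 \cdot 80 = 6 + 160 = 166$)
$\left(72 + Q\right) \left(\frac{1}{b - 142} + 153\right) = \left(72 + 166\right) \left(\frac{1}{23 - 142} + 153\right) = 238 \left(\frac{1}{-119} + 153\right) = 238 \left(- \frac{1}{119} + 153\right) = 238 \cdot \frac{18206}{119} = 36412$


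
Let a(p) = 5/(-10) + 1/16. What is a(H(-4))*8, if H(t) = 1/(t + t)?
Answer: -7/2 ≈ -3.5000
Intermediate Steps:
H(t) = 1/(2*t)
a(p) = -7/16 (a(p) = 5*(-⅒) + 1*(1/16) = -½ + 1/16 = -7/16)
a(H(-4))*8 = -7/16*8 = -7/2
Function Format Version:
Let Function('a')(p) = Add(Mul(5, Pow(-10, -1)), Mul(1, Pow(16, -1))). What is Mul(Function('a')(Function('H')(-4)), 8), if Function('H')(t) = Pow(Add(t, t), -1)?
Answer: Rational(-7, 2) ≈ -3.5000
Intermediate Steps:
Function('H')(t) = Mul(Rational(1, 2), Pow(t, -1)) (Function('H')(t) = Pow(Mul(2, t), -1) = Mul(Rational(1, 2), Pow(t, -1)))
Function('a')(p) = Rational(-7, 16) (Function('a')(p) = Add(Mul(5, Rational(-1, 10)), Mul(1, Rational(1, 16))) = Add(Rational(-1, 2), Rational(1, 16)) = Rational(-7, 16))
Mul(Function('a')(Function('H')(-4)), 8) = Mul(Rational(-7, 16), 8) = Rational(-7, 2)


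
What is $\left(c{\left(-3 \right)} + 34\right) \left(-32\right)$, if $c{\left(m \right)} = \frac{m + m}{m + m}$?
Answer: $-1120$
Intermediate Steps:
$c{\left(m \right)} = 1$ ($c{\left(m \right)} = \frac{2 m}{2 m} = 2 m \frac{1}{2 m} = 1$)
$\left(c{\left(-3 \right)} + 34\right) \left(-32\right) = \left(1 + 34\right) \left(-32\right) = 35 \left(-32\right) = -1120$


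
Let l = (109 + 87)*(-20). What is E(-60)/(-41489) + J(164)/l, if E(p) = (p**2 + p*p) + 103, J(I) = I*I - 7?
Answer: -163460783/23233840 ≈ -7.0355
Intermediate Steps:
J(I) = -7 + I**2 (J(I) = I**2 - 7 = -7 + I**2)
l = -3920 (l = 196*(-20) = -3920)
E(p) = 103 + 2*p**2 (E(p) = (p**2 + p**2) + 103 = 2*p**2 + 103 = 103 + 2*p**2)
E(-60)/(-41489) + J(164)/l = (103 + 2*(-60)**2)/(-41489) + (-7 + 164**2)/(-3920) = (103 + 2*3600)*(-1/41489) + (-7 + 26896)*(-1/3920) = (103 + 7200)*(-1/41489) + 26889*(-1/3920) = 7303*(-1/41489) - 26889/3920 = -7303/41489 - 26889/3920 = -163460783/23233840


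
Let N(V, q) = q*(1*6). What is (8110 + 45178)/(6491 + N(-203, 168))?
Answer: 53288/7499 ≈ 7.1060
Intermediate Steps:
N(V, q) = 6*q (N(V, q) = q*6 = 6*q)
(8110 + 45178)/(6491 + N(-203, 168)) = (8110 + 45178)/(6491 + 6*168) = 53288/(6491 + 1008) = 53288/7499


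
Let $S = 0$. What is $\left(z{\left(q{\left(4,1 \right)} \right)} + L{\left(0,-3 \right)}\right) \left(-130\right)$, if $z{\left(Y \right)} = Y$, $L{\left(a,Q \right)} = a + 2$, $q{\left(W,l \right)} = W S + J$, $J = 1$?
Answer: $-390$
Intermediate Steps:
$q{\left(W,l \right)} = 1$ ($q{\left(W,l \right)} = W 0 + 1 = 0 + 1 = 1$)
$L{\left(a,Q \right)} = 2 + a$
$\left(z{\left(q{\left(4,1 \right)} \right)} + L{\left(0,-3 \right)}\right) \left(-130\right) = \left(1 + \left(2 + 0\right)\right) \left(-130\right) = \left(1 + 2\right) \left(-130\right) = 3 \left(-130\right) = -390$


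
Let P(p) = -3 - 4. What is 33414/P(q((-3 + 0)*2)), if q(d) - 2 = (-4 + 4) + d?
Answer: -33414/7 ≈ -4773.4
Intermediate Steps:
q(d) = 2 + d (q(d) = 2 + ((-4 + 4) + d) = 2 + (0 + d) = 2 + d)
P(p) = -7
33414/P(q((-3 + 0)*2)) = 33414/(-7) = -⅐*33414 = -33414/7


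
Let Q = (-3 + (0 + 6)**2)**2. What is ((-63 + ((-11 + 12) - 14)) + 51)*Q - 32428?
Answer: -59653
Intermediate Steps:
Q = 1089 (Q = (-3 + 6**2)**2 = (-3 + 36)**2 = 33**2 = 1089)
((-63 + ((-11 + 12) - 14)) + 51)*Q - 32428 = ((-63 + ((-11 + 12) - 14)) + 51)*1089 - 32428 = ((-63 + (1 - 14)) + 51)*1089 - 32428 = ((-63 - 13) + 51)*1089 - 32428 = (-76 + 51)*1089 - 32428 = -25*1089 - 32428 = -27225 - 32428 = -59653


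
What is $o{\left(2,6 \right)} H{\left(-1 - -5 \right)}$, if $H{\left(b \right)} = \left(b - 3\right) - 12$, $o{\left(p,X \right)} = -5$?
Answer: $55$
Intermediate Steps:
$H{\left(b \right)} = -15 + b$ ($H{\left(b \right)} = \left(-3 + b\right) - 12 = -15 + b$)
$o{\left(2,6 \right)} H{\left(-1 - -5 \right)} = - 5 \left(-15 - -4\right) = - 5 \left(-15 + \left(-1 + 5\right)\right) = - 5 \left(-15 + 4\right) = \left(-5\right) \left(-11\right) = 55$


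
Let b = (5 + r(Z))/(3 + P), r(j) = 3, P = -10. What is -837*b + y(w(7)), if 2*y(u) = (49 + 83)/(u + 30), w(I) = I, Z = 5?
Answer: 248214/259 ≈ 958.36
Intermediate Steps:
b = -8/7 (b = (5 + 3)/(3 - 10) = 8/(-7) = 8*(-1/7) = -8/7 ≈ -1.1429)
y(u) = 66/(30 + u) (y(u) = ((49 + 83)/(u + 30))/2 = (132/(30 + u))/2 = 66/(30 + u))
-837*b + y(w(7)) = -837*(-8/7) + 66/(30 + 7) = 6696/7 + 66/37 = 248214/259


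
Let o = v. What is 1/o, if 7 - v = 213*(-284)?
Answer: 1/60499 ≈ 1.6529e-5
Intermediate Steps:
v = 60499 (v = 7 - 213*(-284) = 7 - 1*(-60492) = 7 + 60492 = 60499)
o = 60499
1/o = 1/60499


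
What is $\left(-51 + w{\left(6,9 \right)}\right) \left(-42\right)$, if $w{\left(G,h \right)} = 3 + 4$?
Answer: $1848$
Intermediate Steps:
$w{\left(G,h \right)} = 7$
$\left(-51 + w{\left(6,9 \right)}\right) \left(-42\right) = \left(-51 + 7\right) \left(-42\right) = \left(-44\right) \left(-42\right) = 1848$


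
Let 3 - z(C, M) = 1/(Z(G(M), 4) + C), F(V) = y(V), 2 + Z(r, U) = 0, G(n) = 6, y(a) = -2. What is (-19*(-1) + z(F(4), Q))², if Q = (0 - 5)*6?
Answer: 7921/16 ≈ 495.06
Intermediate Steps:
Q = -30 (Q = -5*6 = -30)
Z(r, U) = -2 (Z(r, U) = -2 + 0 = -2)
F(V) = -2
z(C, M) = 3 - 1/(-2 + C)
(-19*(-1) + z(F(4), Q))² = (-19*(-1) + (-7 + 3*(-2))/(-2 - 2))² = (19 + (-7 - 6)/(-4))² = (19 - ¼*(-13))² = (19 + 13/4)² = (89/4)² = 7921/16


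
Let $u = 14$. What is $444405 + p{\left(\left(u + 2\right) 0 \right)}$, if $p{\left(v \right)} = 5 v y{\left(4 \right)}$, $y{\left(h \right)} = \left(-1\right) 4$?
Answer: $444405$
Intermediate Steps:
$y{\left(h \right)} = -4$
$p{\left(v \right)} = - 20 v$ ($p{\left(v \right)} = 5 v \left(-4\right) = - 20 v$)
$444405 + p{\left(\left(u + 2\right) 0 \right)} = 444405 - 20 \left(14 + 2\right) 0 = 444405 - 20 \cdot 16 \cdot 0 = 444405 - 0 = 444405 + 0 = 444405$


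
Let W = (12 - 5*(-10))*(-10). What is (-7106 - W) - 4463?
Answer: -10949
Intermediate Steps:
W = -620 (W = (12 + 50)*(-10) = 62*(-10) = -620)
(-7106 - W) - 4463 = (-7106 - 1*(-620)) - 4463 = (-7106 + 620) - 4463 = -6486 - 4463 = -10949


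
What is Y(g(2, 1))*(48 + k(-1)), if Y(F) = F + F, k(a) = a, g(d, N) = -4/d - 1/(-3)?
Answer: -470/3 ≈ -156.67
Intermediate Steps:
g(d, N) = ⅓ - 4/d (g(d, N) = -4/d - 1*(-⅓) = -4/d + ⅓ = ⅓ - 4/d)
Y(F) = 2*F
Y(g(2, 1))*(48 + k(-1)) = (2*((⅓)*(-12 + 2)/2))*(48 - 1) = (2*((⅓)*(½)*(-10)))*47 = (2*(-5/3))*47 = -10/3*47 = -470/3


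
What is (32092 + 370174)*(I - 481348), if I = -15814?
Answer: -199991369092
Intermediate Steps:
(32092 + 370174)*(I - 481348) = (32092 + 370174)*(-15814 - 481348) = 402266*(-497162) = -199991369092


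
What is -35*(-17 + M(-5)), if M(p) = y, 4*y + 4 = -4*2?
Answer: 700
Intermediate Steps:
y = -3 (y = -1 + (-4*2)/4 = -1 + (1/4)*(-8) = -1 - 2 = -3)
M(p) = -3
-35*(-17 + M(-5)) = -35*(-17 - 3) = -35*(-20) = 700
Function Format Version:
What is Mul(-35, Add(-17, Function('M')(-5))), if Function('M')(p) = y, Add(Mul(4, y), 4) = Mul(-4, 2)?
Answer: 700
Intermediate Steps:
y = -3 (y = Add(-1, Mul(Rational(1, 4), Mul(-4, 2))) = Add(-1, Mul(Rational(1, 4), -8)) = Add(-1, -2) = -3)
Function('M')(p) = -3
Mul(-35, Add(-17, Function('M')(-5))) = Mul(-35, Add(-17, -3)) = Mul(-35, -20) = 700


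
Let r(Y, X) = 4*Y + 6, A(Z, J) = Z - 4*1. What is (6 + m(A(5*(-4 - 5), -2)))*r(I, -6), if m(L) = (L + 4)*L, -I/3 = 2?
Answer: -39798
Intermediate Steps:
I = -6 (I = -3*2 = -6)
A(Z, J) = -4 + Z (A(Z, J) = Z - 4 = -4 + Z)
r(Y, X) = 6 + 4*Y
m(L) = L*(4 + L) (m(L) = (4 + L)*L = L*(4 + L))
(6 + m(A(5*(-4 - 5), -2)))*r(I, -6) = (6 + (-4 + 5*(-4 - 5))*(4 + (-4 + 5*(-4 - 5))))*(6 + 4*(-6)) = (6 + (-4 + 5*(-9))*(4 + (-4 + 5*(-9))))*(6 - 24) = (6 + (-4 - 45)*(4 + (-4 - 45)))*(-18) = (6 - 49*(4 - 49))*(-18) = (6 - 49*(-45))*(-18) = (6 + 2205)*(-18) = 2211*(-18) = -39798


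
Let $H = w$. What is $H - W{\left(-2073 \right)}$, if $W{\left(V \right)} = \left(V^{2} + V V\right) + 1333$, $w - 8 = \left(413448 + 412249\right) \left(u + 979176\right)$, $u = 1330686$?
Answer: $1907237527831$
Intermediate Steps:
$w = 1907246123822$ ($w = 8 + \left(413448 + 412249\right) \left(1330686 + 979176\right) = 8 + 825697 \cdot 2309862 = 8 + 1907246123814 = 1907246123822$)
$W{\left(V \right)} = 1333 + 2 V^{2}$ ($W{\left(V \right)} = \left(V^{2} + V^{2}\right) + 1333 = 2 V^{2} + 1333 = 1333 + 2 V^{2}$)
$H = 1907246123822$
$H - W{\left(-2073 \right)} = 1907246123822 - \left(1333 + 2 \left(-2073\right)^{2}\right) = 1907246123822 - \left(1333 + 2 \cdot 4297329\right) = 1907246123822 - \left(1333 + 8594658\right) = 1907246123822 - 8595991 = 1907237527831$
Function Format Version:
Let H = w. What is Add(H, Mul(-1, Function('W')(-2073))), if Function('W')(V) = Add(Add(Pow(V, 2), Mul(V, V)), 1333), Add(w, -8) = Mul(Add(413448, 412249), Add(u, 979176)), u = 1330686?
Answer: 1907237527831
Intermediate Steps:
w = 1907246123822 (w = Add(8, Mul(Add(413448, 412249), Add(1330686, 979176))) = Add(8, Mul(825697, 2309862)) = Add(8, 1907246123814) = 1907246123822)
Function('W')(V) = Add(1333, Mul(2, Pow(V, 2))) (Function('W')(V) = Add(Add(Pow(V, 2), Pow(V, 2)), 1333) = Add(Mul(2, Pow(V, 2)), 1333) = Add(1333, Mul(2, Pow(V, 2))))
H = 1907246123822
Add(H, Mul(-1, Function('W')(-2073))) = Add(1907246123822, Mul(-1, Add(1333, Mul(2, Pow(-2073, 2))))) = Add(1907246123822, Mul(-1, Add(1333, Mul(2, 4297329)))) = Add(1907246123822, Mul(-1, Add(1333, 8594658))) = Add(1907246123822, Mul(-1, 8595991)) = Add(1907246123822, -8595991) = 1907237527831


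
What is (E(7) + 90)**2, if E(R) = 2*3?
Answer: 9216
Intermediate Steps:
E(R) = 6
(E(7) + 90)**2 = (6 + 90)**2 = 96**2 = 9216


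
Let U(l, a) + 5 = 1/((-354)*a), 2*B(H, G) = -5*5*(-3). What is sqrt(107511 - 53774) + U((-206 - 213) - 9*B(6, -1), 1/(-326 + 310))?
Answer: -877/177 + sqrt(53737) ≈ 226.86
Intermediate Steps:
B(H, G) = 75/2 (B(H, G) = (-5*5*(-3))/2 = (-25*(-3))/2 = (1/2)*75 = 75/2)
U(l, a) = -5 - 1/(354*a) (U(l, a) = -5 + 1/((-354)*a) = -5 - 1/(354*a))
sqrt(107511 - 53774) + U((-206 - 213) - 9*B(6, -1), 1/(-326 + 310)) = sqrt(107511 - 53774) + (-5 - 1/(354*(1/(-326 + 310)))) = sqrt(53737) + (-5 - 1/(354*(1/(-16)))) = sqrt(53737) + (-5 - 1/(354*(-1/16))) = sqrt(53737) + (-5 - 1/354*(-16)) = sqrt(53737) + (-5 + 8/177) = sqrt(53737) - 877/177 = -877/177 + sqrt(53737)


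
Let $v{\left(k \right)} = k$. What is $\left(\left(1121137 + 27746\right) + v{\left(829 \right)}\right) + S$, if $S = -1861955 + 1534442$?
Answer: $822199$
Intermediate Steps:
$S = -327513$
$\left(\left(1121137 + 27746\right) + v{\left(829 \right)}\right) + S = \left(\left(1121137 + 27746\right) + 829\right) - 327513 = \left(1148883 + 829\right) - 327513 = 1149712 - 327513 = 822199$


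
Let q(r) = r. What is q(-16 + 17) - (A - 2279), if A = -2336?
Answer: 4616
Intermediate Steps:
q(-16 + 17) - (A - 2279) = (-16 + 17) - (-2336 - 2279) = 1 - 1*(-4615) = 1 + 4615 = 4616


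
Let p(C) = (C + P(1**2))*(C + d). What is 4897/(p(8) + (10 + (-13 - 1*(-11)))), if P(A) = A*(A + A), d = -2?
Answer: 4897/68 ≈ 72.015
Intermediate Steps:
P(A) = 2*A**2 (P(A) = A*(2*A) = 2*A**2)
p(C) = (-2 + C)*(2 + C) (p(C) = (C + 2*(1**2)**2)*(C - 2) = (C + 2*1**2)*(-2 + C) = (C + 2*1)*(-2 + C) = (C + 2)*(-2 + C) = (2 + C)*(-2 + C) = (-2 + C)*(2 + C))
4897/(p(8) + (10 + (-13 - 1*(-11)))) = 4897/((-4 + 8**2) + (10 + (-13 - 1*(-11)))) = 4897/((-4 + 64) + (10 + (-13 + 11))) = 4897/(60 + (10 - 2)) = 4897/(60 + 8) = 4897/68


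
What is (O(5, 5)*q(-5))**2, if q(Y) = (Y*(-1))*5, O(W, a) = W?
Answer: 15625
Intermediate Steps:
q(Y) = -5*Y (q(Y) = -Y*5 = -5*Y)
(O(5, 5)*q(-5))**2 = (5*(-5*(-5)))**2 = (5*25)**2 = 125**2 = 15625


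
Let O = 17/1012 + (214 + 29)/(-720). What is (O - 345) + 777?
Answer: 8737189/20240 ≈ 431.68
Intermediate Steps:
O = -6491/20240 (O = 17*(1/1012) + 243*(-1/720) = 17/1012 - 27/80 = -6491/20240 ≈ -0.32070)
(O - 345) + 777 = (-6491/20240 - 345) + 777 = -6989291/20240 + 777 = 8737189/20240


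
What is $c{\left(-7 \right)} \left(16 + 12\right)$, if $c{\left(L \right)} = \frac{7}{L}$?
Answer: $-28$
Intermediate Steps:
$c{\left(-7 \right)} \left(16 + 12\right) = \frac{7}{-7} \left(16 + 12\right) = 7 \left(- \frac{1}{7}\right) 28 = \left(-1\right) 28 = -28$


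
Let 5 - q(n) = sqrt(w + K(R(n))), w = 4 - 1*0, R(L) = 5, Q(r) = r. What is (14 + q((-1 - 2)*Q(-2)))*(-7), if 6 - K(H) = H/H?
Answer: -112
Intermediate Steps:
w = 4 (w = 4 + 0 = 4)
K(H) = 5 (K(H) = 6 - H/H = 6 - 1*1 = 6 - 1 = 5)
q(n) = 2 (q(n) = 5 - sqrt(4 + 5) = 5 - sqrt(9) = 5 - 1*3 = 5 - 3 = 2)
(14 + q((-1 - 2)*Q(-2)))*(-7) = (14 + 2)*(-7) = 16*(-7) = -112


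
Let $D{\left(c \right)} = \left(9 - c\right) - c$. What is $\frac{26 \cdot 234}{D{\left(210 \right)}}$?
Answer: $- \frac{2028}{137} \approx -14.803$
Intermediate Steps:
$D{\left(c \right)} = 9 - 2 c$
$\frac{26 \cdot 234}{D{\left(210 \right)}} = \frac{26 \cdot 234}{9 - 420} = \frac{6084}{9 - 420} = \frac{6084}{-411} = 6084 \left(- \frac{1}{411}\right) = - \frac{2028}{137}$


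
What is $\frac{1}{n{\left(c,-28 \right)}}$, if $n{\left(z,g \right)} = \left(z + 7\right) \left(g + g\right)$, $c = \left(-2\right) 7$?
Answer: $\frac{1}{392} \approx 0.002551$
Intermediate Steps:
$c = -14$
$n{\left(z,g \right)} = 2 g \left(7 + z\right)$ ($n{\left(z,g \right)} = \left(7 + z\right) 2 g = 2 g \left(7 + z\right)$)
$\frac{1}{n{\left(c,-28 \right)}} = \frac{1}{2 \left(-28\right) \left(7 - 14\right)} = \frac{1}{2 \left(-28\right) \left(-7\right)} = \frac{1}{392}$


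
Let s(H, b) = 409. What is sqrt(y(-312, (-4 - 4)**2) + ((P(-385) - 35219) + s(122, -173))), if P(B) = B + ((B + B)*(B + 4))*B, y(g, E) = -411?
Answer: 4*I*sqrt(7061441) ≈ 10629.0*I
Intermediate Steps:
P(B) = B + 2*B**2*(4 + B) (P(B) = B + ((2*B)*(4 + B))*B = B + (2*B*(4 + B))*B = B + 2*B**2*(4 + B))
sqrt(y(-312, (-4 - 4)**2) + ((P(-385) - 35219) + s(122, -173))) = sqrt(-411 + ((-385*(1 + 2*(-385)**2 + 8*(-385)) - 35219) + 409)) = sqrt(-411 + ((-385*(1 + 2*148225 - 3080) - 35219) + 409)) = sqrt(-411 + ((-385*(1 + 296450 - 3080) - 35219) + 409)) = sqrt(-411 + ((-385*293371 - 35219) + 409)) = sqrt(-411 + ((-112947835 - 35219) + 409)) = sqrt(-411 + (-112983054 + 409)) = sqrt(-411 - 112982645) = sqrt(-112983056) = 4*I*sqrt(7061441)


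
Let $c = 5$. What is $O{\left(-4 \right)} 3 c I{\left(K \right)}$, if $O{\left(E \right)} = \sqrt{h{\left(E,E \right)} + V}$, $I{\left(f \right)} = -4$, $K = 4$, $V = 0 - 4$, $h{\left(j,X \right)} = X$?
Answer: $- 120 i \sqrt{2} \approx - 169.71 i$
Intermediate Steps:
$V = -4$
$O{\left(E \right)} = \sqrt{-4 + E}$ ($O{\left(E \right)} = \sqrt{E - 4} = \sqrt{-4 + E}$)
$O{\left(-4 \right)} 3 c I{\left(K \right)} = \sqrt{-4 - 4} \cdot 3 \cdot 5 \left(-4\right) = \sqrt{-8} \cdot 15 \left(-4\right) = 2 i \sqrt{2} \cdot 15 \left(-4\right) = 30 i \sqrt{2} \left(-4\right) = - 120 i \sqrt{2}$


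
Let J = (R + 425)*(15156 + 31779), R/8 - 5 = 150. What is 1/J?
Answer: 1/78146775 ≈ 1.2796e-8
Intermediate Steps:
R = 1240 (R = 40 + 8*150 = 40 + 1200 = 1240)
J = 78146775 (J = (1240 + 425)*(15156 + 31779) = 1665*46935 = 78146775)
1/J = 1/78146775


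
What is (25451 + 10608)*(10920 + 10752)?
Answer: 781470648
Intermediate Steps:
(25451 + 10608)*(10920 + 10752) = 36059*21672 = 781470648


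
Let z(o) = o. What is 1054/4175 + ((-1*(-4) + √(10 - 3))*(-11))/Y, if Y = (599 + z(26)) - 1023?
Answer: 301596/830825 + 11*√7/398 ≈ 0.43613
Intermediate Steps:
Y = -398 (Y = (599 + 26) - 1023 = 625 - 1023 = -398)
1054/4175 + ((-1*(-4) + √(10 - 3))*(-11))/Y = 1054/4175 + ((-1*(-4) + √(10 - 3))*(-11))/(-398) = 1054*(1/4175) + ((4 + √7)*(-11))*(-1/398) = 1054/4175 + (-44 - 11*√7)*(-1/398) = 1054/4175 + (22/199 + 11*√7/398) = 301596/830825 + 11*√7/398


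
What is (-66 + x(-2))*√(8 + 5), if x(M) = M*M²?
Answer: -74*√13 ≈ -266.81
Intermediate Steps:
x(M) = M³
(-66 + x(-2))*√(8 + 5) = (-66 + (-2)³)*√(8 + 5) = (-66 - 8)*√13 = -74*√13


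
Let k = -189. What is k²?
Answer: 35721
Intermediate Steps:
k² = (-189)² = 35721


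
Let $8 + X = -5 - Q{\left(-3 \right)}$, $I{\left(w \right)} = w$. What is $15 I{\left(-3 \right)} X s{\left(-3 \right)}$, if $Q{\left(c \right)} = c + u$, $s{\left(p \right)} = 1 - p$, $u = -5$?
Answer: $900$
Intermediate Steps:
$Q{\left(c \right)} = -5 + c$ ($Q{\left(c \right)} = c - 5 = -5 + c$)
$X = -5$ ($X = -8 - -3 = -8 + \left(-5 + 8\right) = -8 + 3 = -5$)
$15 I{\left(-3 \right)} X s{\left(-3 \right)} = 15 \left(-3\right) \left(-5\right) \left(1 - -3\right) = \left(-45\right) \left(-5\right) \left(1 + 3\right) = 225 \cdot 4 = 900$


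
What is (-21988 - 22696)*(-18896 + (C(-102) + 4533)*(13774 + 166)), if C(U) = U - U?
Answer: -2822738504816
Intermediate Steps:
C(U) = 0
(-21988 - 22696)*(-18896 + (C(-102) + 4533)*(13774 + 166)) = (-21988 - 22696)*(-18896 + (0 + 4533)*(13774 + 166)) = -44684*(-18896 + 4533*13940) = -44684*(-18896 + 63190020) = -44684*63171124 = -2822738504816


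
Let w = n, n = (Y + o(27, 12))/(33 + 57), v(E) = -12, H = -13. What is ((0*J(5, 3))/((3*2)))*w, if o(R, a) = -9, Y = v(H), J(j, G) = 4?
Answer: 0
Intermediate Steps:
Y = -12
n = -7/30 (n = (-12 - 9)/(33 + 57) = -21/90 = -21*1/90 = -7/30 ≈ -0.23333)
w = -7/30 ≈ -0.23333
((0*J(5, 3))/((3*2)))*w = ((0*4)/((3*2)))*(-7/30) = (0/6)*(-7/30) = (0*(⅙))*(-7/30) = 0*(-7/30) = 0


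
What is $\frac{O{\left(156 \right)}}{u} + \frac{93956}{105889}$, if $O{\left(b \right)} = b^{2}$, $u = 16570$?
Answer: $\frac{2066882812}{877290365} \approx 2.356$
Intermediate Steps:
$\frac{O{\left(156 \right)}}{u} + \frac{93956}{105889} = \frac{156^{2}}{16570} + \frac{93956}{105889} = 24336 \cdot \frac{1}{16570} + 93956 \cdot \frac{1}{105889} = \frac{12168}{8285} + \frac{93956}{105889} = \frac{2066882812}{877290365}$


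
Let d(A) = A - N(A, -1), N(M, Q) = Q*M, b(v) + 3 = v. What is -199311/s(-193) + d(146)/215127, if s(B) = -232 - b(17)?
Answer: 348595523/430254 ≈ 810.21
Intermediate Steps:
b(v) = -3 + v
N(M, Q) = M*Q
d(A) = 2*A (d(A) = A - A*(-1) = A - (-1)*A = A + A = 2*A)
s(B) = -246 (s(B) = -232 - (-3 + 17) = -232 - 1*14 = -232 - 14 = -246)
-199311/s(-193) + d(146)/215127 = -199311/(-246) + (2*146)/215127 = -199311*(-1/246) + 292*(1/215127) = 66437/82 + 292/215127 = 348595523/430254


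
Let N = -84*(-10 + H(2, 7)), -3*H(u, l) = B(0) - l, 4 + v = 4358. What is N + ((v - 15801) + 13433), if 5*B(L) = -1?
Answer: 13122/5 ≈ 2624.4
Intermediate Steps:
v = 4354 (v = -4 + 4358 = 4354)
B(L) = -1/5 (B(L) = (1/5)*(-1) = -1/5)
H(u, l) = 1/15 + l/3 (H(u, l) = -(-1/5 - l)/3 = 1/15 + l/3)
N = 3192/5 (N = -84*(-10 + (1/15 + (1/3)*7)) = -84*(-10 + (1/15 + 7/3)) = -84*(-10 + 12/5) = -84*(-38/5) = 3192/5 ≈ 638.40)
N + ((v - 15801) + 13433) = 3192/5 + ((4354 - 15801) + 13433) = 3192/5 + (-11447 + 13433) = 3192/5 + 1986 = 13122/5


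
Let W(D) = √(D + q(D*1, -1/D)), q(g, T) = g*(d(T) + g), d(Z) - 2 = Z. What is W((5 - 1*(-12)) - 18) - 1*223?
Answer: -223 + I*√3 ≈ -223.0 + 1.732*I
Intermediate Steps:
d(Z) = 2 + Z
q(g, T) = g*(2 + T + g) (q(g, T) = g*((2 + T) + g) = g*(2 + T + g))
W(D) = √(D + D*(2 + D - 1/D)) (W(D) = √(D + (D*1)*(2 - 1/D + D*1)) = √(D + D*(2 - 1/D + D)) = √(D + D*(2 + D - 1/D)))
W((5 - 1*(-12)) - 18) - 1*223 = √(-1 + ((5 - 1*(-12)) - 18)² + 3*((5 - 1*(-12)) - 18)) - 1*223 = √(-1 + ((5 + 12) - 18)² + 3*((5 + 12) - 18)) - 223 = √(-1 + (17 - 18)² + 3*(17 - 18)) - 223 = √(-1 + (-1)² + 3*(-1)) - 223 = √(-1 + 1 - 3) - 223 = √(-3) - 223 = I*√3 - 223 = -223 + I*√3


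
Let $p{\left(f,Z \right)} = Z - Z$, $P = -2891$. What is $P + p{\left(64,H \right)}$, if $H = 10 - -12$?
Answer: $-2891$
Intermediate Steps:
$H = 22$ ($H = 10 + 12 = 22$)
$p{\left(f,Z \right)} = 0$
$P + p{\left(64,H \right)} = -2891 + 0 = -2891$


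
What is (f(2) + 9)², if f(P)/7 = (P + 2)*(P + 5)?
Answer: 42025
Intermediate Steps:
f(P) = 7*(2 + P)*(5 + P) (f(P) = 7*((P + 2)*(P + 5)) = 7*((2 + P)*(5 + P)) = 7*(2 + P)*(5 + P))
(f(2) + 9)² = ((70 + 7*2² + 49*2) + 9)² = ((70 + 7*4 + 98) + 9)² = ((70 + 28 + 98) + 9)² = (196 + 9)² = 205² = 42025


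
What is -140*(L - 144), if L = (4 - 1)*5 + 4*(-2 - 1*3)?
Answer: 20860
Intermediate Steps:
L = -5 (L = 3*5 + 4*(-2 - 3) = 15 + 4*(-5) = 15 - 20 = -5)
-140*(L - 144) = -140*(-5 - 144) = -140*(-149) = 20860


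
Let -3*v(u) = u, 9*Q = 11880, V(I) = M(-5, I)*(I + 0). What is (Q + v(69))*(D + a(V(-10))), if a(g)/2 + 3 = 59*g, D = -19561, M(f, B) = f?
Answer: -17726099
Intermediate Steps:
V(I) = -5*I (V(I) = -5*(I + 0) = -5*I)
Q = 1320 (Q = (⅑)*11880 = 1320)
a(g) = -6 + 118*g (a(g) = -6 + 2*(59*g) = -6 + 118*g)
v(u) = -u/3
(Q + v(69))*(D + a(V(-10))) = (1320 - ⅓*69)*(-19561 + (-6 + 118*(-5*(-10)))) = (1320 - 23)*(-19561 + (-6 + 118*50)) = 1297*(-19561 + (-6 + 5900)) = 1297*(-19561 + 5894) = 1297*(-13667) = -17726099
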